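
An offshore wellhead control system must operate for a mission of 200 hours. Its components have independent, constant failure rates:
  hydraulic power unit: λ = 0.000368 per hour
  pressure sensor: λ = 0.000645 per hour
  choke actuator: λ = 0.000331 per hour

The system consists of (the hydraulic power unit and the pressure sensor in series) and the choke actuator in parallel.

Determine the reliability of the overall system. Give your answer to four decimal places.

0.9883

R(hydraulic power unit) = exp(−0.000368 × 200) = 0.929043
R(pressure sensor) = exp(−0.000645 × 200) = 0.878974
R(choke actuator) = exp(−0.000331 × 200) = 0.935944
Series (hydraulic power unit and pressure sensor): 0.929043 × 0.878974 = 0.816605
Parallel ([0.816605] and choke actuator): 1 − (1 − 0.816605)(1 − 0.935944) = 0.9883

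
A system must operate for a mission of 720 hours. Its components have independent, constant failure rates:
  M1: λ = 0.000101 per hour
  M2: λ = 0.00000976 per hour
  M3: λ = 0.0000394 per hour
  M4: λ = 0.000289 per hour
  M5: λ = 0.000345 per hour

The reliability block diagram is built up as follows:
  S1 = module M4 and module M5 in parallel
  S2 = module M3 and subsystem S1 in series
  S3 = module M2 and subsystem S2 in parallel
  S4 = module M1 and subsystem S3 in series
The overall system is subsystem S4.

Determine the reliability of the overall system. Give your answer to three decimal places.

0.929

R(M1) = exp(−0.000101 × 720) = 0.92986
R(M2) = exp(−0.00000976 × 720) = 0.99300
R(M3) = exp(−0.0000394 × 720) = 0.97203
R(M4) = exp(−0.000289 × 720) = 0.81214
R(M5) = exp(−0.000345 × 720) = 0.78005
Parallel (M4 and M5): 1 − (1 − 0.81214)(1 − 0.78005) = 0.95868
Series (M3 and [0.95868]): 0.97203 × 0.95868 = 0.93187
Parallel (M2 and [0.93187]): 1 − (1 − 0.99300)(1 − 0.93187) = 0.99952
Series (M1 and [0.99952]): 0.92986 × 0.99952 = 0.929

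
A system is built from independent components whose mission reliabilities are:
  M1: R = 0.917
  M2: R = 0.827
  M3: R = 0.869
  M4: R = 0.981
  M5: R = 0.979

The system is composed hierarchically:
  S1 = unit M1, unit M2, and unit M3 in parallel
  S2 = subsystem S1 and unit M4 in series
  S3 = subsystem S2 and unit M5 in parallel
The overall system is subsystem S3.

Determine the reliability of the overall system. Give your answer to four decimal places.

0.9996

Parallel (M1, M2, and M3): 1 − (1 − 0.917000)(1 − 0.827000)(1 − 0.869000) = 0.998119
Series ([0.998119] and M4): 0.998119 × 0.981000 = 0.979155
Parallel ([0.979155] and M5): 1 − (1 − 0.979155)(1 − 0.979000) = 0.9996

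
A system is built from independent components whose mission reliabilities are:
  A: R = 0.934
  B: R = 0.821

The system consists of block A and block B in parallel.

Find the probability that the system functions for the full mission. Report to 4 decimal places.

0.9882

Parallel (A and B): 1 − (1 − 0.934000)(1 − 0.821000) = 0.9882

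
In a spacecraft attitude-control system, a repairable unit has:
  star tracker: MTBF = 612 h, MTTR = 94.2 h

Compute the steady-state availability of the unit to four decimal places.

0.8666

A(star tracker) = MTBF/(MTBF+MTTR) = 612/(612+94.2) = 0.8666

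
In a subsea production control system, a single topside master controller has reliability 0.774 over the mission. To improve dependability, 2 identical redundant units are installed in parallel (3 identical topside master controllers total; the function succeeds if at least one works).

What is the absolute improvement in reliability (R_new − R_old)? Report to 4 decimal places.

0.2145

R_before = 0.774
R_after = 1 − (1 − 0.774)^3 = 0.9885
ΔR = 0.9885 − 0.774 = 0.2145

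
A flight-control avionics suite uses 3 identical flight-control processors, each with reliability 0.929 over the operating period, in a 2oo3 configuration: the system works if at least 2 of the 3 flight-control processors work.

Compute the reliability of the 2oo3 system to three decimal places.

R = Σ_{i=2}^{3} C(3,i) p^i (1−p)^{3−i} with p = 0.929
C(3,2)·0.929^2·0.071^1 = 0.18383
C(3,3)·0.929^3·0.071^0 = 0.80177
Sum = 0.986

0.986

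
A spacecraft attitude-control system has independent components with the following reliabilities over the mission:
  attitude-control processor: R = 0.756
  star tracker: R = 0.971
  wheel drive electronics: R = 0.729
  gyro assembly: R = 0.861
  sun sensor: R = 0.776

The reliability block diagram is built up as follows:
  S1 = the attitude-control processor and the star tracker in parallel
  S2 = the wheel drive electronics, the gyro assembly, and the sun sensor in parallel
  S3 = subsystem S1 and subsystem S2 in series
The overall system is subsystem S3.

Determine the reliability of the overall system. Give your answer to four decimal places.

Parallel (attitude-control processor and star tracker): 1 − (1 − 0.756000)(1 − 0.971000) = 0.992924
Parallel (wheel drive electronics, gyro assembly, and sun sensor): 1 − (1 − 0.729000)(1 − 0.861000)(1 − 0.776000) = 0.991562
Series ([0.992924] and [0.991562]): 0.992924 × 0.991562 = 0.9845

0.9845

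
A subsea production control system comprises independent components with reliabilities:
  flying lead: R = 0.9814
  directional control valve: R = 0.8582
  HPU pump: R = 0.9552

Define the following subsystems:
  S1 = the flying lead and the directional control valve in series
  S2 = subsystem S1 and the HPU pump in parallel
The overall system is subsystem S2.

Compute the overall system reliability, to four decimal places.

0.9929

Series (flying lead and directional control valve): 0.981400 × 0.858200 = 0.842237
Parallel ([0.842237] and HPU pump): 1 − (1 − 0.842237)(1 − 0.955200) = 0.9929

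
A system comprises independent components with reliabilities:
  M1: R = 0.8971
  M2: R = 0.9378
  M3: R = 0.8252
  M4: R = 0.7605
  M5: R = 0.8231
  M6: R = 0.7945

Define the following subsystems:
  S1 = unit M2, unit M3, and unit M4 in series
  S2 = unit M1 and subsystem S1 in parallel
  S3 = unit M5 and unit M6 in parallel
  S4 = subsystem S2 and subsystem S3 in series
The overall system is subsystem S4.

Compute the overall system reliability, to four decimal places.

Series (M2, M3, and M4): 0.937800 × 0.825200 × 0.760500 = 0.588530
Parallel (M1 and [0.588530]): 1 − (1 − 0.897100)(1 − 0.588530) = 0.957660
Parallel (M5 and M6): 1 − (1 − 0.823100)(1 − 0.794500) = 0.963647
Series ([0.957660] and [0.963647]): 0.957660 × 0.963647 = 0.9228

0.9228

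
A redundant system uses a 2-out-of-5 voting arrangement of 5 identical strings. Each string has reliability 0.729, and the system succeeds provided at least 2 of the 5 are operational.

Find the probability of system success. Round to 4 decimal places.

0.9789

R = Σ_{i=2}^{5} C(5,i) p^i (1−p)^{5−i} with p = 0.729
C(5,2)·0.729^2·0.271^3 = 0.105770
C(5,3)·0.729^3·0.271^2 = 0.284525
C(5,4)·0.729^4·0.271^1 = 0.382692
C(5,5)·0.729^5·0.271^0 = 0.205891
Sum = 0.9789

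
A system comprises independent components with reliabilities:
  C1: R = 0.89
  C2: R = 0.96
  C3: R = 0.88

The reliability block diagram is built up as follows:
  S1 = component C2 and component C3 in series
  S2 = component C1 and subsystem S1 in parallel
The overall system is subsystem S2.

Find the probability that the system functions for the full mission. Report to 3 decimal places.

0.983

Series (C2 and C3): 0.96000 × 0.88000 = 0.84480
Parallel (C1 and [0.84480]): 1 − (1 − 0.89000)(1 − 0.84480) = 0.983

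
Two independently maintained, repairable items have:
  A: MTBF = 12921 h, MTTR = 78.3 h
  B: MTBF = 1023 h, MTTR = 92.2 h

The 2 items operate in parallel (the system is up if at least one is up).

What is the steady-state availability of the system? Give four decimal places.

A(A) = MTBF/(MTBF+MTTR) = 12921/(12921+78.3) = 0.993977
A(B) = MTBF/(MTBF+MTTR) = 1023/(1023+92.2) = 0.917324
Parallel availability: 1 − (1 − 0.993977)(1 − 0.917324) = 0.9995

0.9995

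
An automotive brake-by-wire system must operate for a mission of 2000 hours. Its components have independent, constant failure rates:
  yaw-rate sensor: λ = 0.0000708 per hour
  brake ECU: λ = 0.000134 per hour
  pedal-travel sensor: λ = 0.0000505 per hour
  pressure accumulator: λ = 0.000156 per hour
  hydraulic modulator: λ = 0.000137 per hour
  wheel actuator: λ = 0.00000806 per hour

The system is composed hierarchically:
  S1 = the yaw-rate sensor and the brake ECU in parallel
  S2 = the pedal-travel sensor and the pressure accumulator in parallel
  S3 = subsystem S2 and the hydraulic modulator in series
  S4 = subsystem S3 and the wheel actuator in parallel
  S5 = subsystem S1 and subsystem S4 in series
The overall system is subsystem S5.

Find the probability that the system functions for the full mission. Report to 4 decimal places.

0.9649

R(yaw-rate sensor) = exp(−0.0000708 × 2000) = 0.867968
R(brake ECU) = exp(−0.000134 × 2000) = 0.764908
R(pedal-travel sensor) = exp(−0.0000505 × 2000) = 0.903933
R(pressure accumulator) = exp(−0.000156 × 2000) = 0.731982
R(hydraulic modulator) = exp(−0.000137 × 2000) = 0.760332
R(wheel actuator) = exp(−0.00000806 × 2000) = 0.984009
Parallel (yaw-rate sensor and brake ECU): 1 − (1 − 0.867968)(1 − 0.764908) = 0.968960
Parallel (pedal-travel sensor and pressure accumulator): 1 − (1 − 0.903933)(1 − 0.731982) = 0.974252
Series ([0.974252] and hydraulic modulator): 0.974252 × 0.760332 = 0.740755
Parallel ([0.740755] and wheel actuator): 1 − (1 − 0.740755)(1 − 0.984009) = 0.995854
Series ([0.968960] and [0.995854]): 0.968960 × 0.995854 = 0.9649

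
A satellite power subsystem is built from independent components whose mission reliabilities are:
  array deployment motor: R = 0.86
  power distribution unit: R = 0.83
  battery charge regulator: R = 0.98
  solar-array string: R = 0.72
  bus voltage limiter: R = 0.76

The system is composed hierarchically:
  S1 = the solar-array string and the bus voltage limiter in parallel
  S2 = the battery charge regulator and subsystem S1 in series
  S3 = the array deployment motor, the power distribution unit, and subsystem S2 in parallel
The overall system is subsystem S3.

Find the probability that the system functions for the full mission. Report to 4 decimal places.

Parallel (solar-array string and bus voltage limiter): 1 − (1 − 0.720000)(1 − 0.760000) = 0.932800
Series (battery charge regulator and [0.932800]): 0.980000 × 0.932800 = 0.914144
Parallel (array deployment motor, power distribution unit, and [0.914144]): 1 − (1 − 0.860000)(1 − 0.830000)(1 − 0.914144) = 0.9980

0.9980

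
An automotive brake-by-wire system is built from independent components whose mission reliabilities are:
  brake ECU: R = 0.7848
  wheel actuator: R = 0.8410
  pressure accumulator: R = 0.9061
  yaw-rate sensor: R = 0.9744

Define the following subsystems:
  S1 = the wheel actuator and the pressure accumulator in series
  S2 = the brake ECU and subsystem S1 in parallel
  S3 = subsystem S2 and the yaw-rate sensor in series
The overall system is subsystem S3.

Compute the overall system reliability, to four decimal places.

0.9245

Series (wheel actuator and pressure accumulator): 0.841000 × 0.906100 = 0.762030
Parallel (brake ECU and [0.762030]): 1 − (1 − 0.784800)(1 − 0.762030) = 0.948789
Series ([0.948789] and yaw-rate sensor): 0.948789 × 0.974400 = 0.9245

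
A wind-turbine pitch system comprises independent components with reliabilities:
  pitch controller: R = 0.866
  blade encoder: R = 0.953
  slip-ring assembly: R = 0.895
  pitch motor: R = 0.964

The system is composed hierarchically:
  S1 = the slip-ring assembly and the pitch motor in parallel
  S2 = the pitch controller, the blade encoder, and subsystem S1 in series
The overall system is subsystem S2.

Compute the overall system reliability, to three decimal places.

Parallel (slip-ring assembly and pitch motor): 1 − (1 − 0.89500)(1 − 0.96400) = 0.99622
Series (pitch controller, blade encoder, and [0.99622]): 0.86600 × 0.95300 × 0.99622 = 0.822

0.822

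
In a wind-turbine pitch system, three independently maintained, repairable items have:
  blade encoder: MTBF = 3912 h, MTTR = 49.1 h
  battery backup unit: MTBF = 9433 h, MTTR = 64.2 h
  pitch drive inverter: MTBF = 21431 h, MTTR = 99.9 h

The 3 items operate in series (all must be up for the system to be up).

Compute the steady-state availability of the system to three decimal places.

0.976

A(blade encoder) = MTBF/(MTBF+MTTR) = 3912/(3912+49.1) = 0.987604
A(battery backup unit) = MTBF/(MTBF+MTTR) = 9433/(9433+64.2) = 0.993240
A(pitch drive inverter) = MTBF/(MTBF+MTTR) = 21431/(21431+99.9) = 0.995360
Series availability: 0.987604 × 0.993240 × 0.995360 = 0.976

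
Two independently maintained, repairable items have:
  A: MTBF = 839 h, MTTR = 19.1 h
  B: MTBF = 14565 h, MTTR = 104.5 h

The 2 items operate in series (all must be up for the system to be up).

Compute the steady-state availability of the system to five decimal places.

0.97078

A(A) = MTBF/(MTBF+MTTR) = 839/(839+19.1) = 0.977742
A(B) = MTBF/(MTBF+MTTR) = 14565/(14565+104.5) = 0.992876
Series availability: 0.977742 × 0.992876 = 0.97078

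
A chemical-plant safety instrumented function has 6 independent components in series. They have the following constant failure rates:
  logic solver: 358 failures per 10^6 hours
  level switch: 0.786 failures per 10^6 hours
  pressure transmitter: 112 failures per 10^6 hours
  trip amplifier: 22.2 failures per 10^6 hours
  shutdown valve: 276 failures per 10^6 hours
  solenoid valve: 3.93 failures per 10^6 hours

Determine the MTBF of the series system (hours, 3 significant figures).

Series of exponential components: λ_sys = Σ λ_i
λ_sys = 0.000358 + 0.000000786 + 0.000112 + 0.0000222 + 0.000276 + 0.00000393 = 7.7292e-04 /h
MTBF = 1 / λ_sys = 1290 h

1290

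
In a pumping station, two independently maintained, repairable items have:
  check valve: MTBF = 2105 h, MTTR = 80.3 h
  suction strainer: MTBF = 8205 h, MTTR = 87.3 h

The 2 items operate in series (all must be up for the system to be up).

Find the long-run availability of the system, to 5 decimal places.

A(check valve) = MTBF/(MTBF+MTTR) = 2105/(2105+80.3) = 0.963254
A(suction strainer) = MTBF/(MTBF+MTTR) = 8205/(8205+87.3) = 0.989472
Series availability: 0.963254 × 0.989472 = 0.95311

0.95311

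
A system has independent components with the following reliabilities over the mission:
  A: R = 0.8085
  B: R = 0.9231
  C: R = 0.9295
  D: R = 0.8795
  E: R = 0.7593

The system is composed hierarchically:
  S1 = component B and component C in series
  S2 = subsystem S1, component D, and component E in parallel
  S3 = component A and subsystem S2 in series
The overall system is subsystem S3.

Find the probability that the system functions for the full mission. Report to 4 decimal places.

Series (B and C): 0.923100 × 0.929500 = 0.858021
Parallel ([0.858021], D, and E): 1 − (1 − 0.858021)(1 − 0.879500)(1 − 0.759300) = 0.995882
Series (A and [0.995882]): 0.808500 × 0.995882 = 0.8052

0.8052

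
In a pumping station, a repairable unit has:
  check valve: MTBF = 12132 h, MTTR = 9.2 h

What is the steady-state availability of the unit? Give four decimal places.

0.9992

A(check valve) = MTBF/(MTBF+MTTR) = 12132/(12132+9.2) = 0.9992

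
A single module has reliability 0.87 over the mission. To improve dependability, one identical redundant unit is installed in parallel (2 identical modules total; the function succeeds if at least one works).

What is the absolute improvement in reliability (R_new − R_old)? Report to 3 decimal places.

0.113

R_before = 0.87
R_after = 1 − (1 − 0.87)^2 = 0.983
ΔR = 0.983 − 0.87 = 0.113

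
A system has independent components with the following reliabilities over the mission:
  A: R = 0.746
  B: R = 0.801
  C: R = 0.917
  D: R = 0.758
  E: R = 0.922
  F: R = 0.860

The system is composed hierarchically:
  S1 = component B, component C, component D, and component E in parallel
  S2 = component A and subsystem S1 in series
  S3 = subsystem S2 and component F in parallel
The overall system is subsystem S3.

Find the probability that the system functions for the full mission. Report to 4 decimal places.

Parallel (B, C, D, and E): 1 − (1 − 0.801000)(1 − 0.917000)(1 − 0.758000)(1 − 0.922000) = 0.999688
Series (A and [0.999688]): 0.746000 × 0.999688 = 0.745767
Parallel ([0.745767] and F): 1 − (1 − 0.745767)(1 − 0.860000) = 0.9644

0.9644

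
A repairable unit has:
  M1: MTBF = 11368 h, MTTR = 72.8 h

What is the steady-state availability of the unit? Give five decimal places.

A(M1) = MTBF/(MTBF+MTTR) = 11368/(11368+72.8) = 0.99364

0.99364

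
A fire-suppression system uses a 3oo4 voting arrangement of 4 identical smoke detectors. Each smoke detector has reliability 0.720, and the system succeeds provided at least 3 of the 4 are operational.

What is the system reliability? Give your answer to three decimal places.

R = Σ_{i=3}^{4} C(4,i) p^i (1−p)^{4−i} with p = 0.720
C(4,3)·0.720^3·0.280^1 = 0.41804
C(4,4)·0.720^4·0.280^0 = 0.26874
Sum = 0.687

0.687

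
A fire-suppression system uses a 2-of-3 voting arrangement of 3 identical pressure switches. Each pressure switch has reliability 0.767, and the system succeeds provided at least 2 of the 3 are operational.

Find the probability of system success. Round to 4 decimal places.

R = Σ_{i=2}^{3} C(3,i) p^i (1−p)^{3−i} with p = 0.767
C(3,2)·0.767^2·0.233^1 = 0.411214
C(3,3)·0.767^3·0.233^0 = 0.451218
Sum = 0.8624

0.8624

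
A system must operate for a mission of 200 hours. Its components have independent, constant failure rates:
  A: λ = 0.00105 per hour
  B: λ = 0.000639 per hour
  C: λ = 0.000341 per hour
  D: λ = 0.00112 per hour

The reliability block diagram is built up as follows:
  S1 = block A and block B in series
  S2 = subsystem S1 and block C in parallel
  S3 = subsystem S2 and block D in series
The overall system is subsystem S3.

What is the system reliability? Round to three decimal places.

R(A) = exp(−0.00105 × 200) = 0.81058
R(B) = exp(−0.000639 × 200) = 0.88003
R(C) = exp(−0.000341 × 200) = 0.93407
R(D) = exp(−0.00112 × 200) = 0.79932
Series (A and B): 0.81058 × 0.88003 = 0.71333
Parallel ([0.71333] and C): 1 − (1 − 0.71333)(1 − 0.93407) = 0.98110
Series ([0.98110] and D): 0.98110 × 0.79932 = 0.784

0.784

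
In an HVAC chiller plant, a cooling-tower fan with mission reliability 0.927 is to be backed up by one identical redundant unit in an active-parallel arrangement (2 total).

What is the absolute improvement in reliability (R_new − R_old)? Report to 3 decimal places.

0.068

R_before = 0.927
R_after = 1 − (1 − 0.927)^2 = 0.995
ΔR = 0.995 − 0.927 = 0.068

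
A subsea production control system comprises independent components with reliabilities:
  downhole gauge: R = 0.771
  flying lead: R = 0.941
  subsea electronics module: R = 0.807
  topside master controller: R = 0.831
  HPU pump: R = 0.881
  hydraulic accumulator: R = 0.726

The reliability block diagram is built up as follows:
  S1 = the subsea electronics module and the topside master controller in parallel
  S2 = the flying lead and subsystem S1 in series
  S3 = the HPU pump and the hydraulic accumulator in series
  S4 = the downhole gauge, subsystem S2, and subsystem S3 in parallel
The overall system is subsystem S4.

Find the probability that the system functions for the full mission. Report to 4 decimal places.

Parallel (subsea electronics module and topside master controller): 1 − (1 − 0.807000)(1 − 0.831000) = 0.967383
Series (flying lead and [0.967383]): 0.941000 × 0.967383 = 0.910307
Series (HPU pump and hydraulic accumulator): 0.881000 × 0.726000 = 0.639606
Parallel (downhole gauge, [0.910307], and [0.639606]): 1 − (1 − 0.771000)(1 − 0.910307)(1 − 0.639606) = 0.9926

0.9926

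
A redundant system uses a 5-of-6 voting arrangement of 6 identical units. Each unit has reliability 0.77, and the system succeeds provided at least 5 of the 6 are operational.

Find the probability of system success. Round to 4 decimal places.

R = Σ_{i=5}^{6} C(6,i) p^i (1−p)^{6−i} with p = 0.77
C(6,5)·0.77^5·0.23^1 = 0.373536
C(6,6)·0.77^6·0.23^0 = 0.208422
Sum = 0.5820

0.5820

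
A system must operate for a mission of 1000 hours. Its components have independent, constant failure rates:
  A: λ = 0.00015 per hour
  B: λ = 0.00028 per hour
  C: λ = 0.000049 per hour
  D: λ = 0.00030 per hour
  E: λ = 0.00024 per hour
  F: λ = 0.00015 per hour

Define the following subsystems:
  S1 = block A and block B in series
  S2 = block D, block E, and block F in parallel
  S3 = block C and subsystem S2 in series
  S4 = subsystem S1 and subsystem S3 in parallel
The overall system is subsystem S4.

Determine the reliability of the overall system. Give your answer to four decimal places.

0.9807

R(A) = exp(−0.00015 × 1000) = 0.860708
R(B) = exp(−0.00028 × 1000) = 0.755784
R(C) = exp(−0.000049 × 1000) = 0.952181
R(D) = exp(−0.00030 × 1000) = 0.740818
R(E) = exp(−0.00024 × 1000) = 0.786628
R(F) = exp(−0.00015 × 1000) = 0.860708
Series (A and B): 0.860708 × 0.755784 = 0.650509
Parallel (D, E, and F): 1 − (1 − 0.740818)(1 − 0.786628)(1 − 0.860708) = 0.992297
Series (C and [0.992297]): 0.952181 × 0.992297 = 0.944846
Parallel ([0.650509] and [0.944846]): 1 − (1 − 0.650509)(1 − 0.944846) = 0.9807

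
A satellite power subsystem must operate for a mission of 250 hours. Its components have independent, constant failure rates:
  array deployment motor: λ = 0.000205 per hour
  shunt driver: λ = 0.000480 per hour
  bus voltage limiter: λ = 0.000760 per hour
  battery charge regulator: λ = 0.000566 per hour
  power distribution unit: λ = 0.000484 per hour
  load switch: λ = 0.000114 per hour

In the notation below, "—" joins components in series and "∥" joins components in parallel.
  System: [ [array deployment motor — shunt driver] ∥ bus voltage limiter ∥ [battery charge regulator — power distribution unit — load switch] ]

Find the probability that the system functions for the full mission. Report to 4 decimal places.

0.9931

R(array deployment motor) = exp(−0.000205 × 250) = 0.950041
R(shunt driver) = exp(−0.000480 × 250) = 0.886920
R(bus voltage limiter) = exp(−0.000760 × 250) = 0.826959
R(battery charge regulator) = exp(−0.000566 × 250) = 0.868055
R(power distribution unit) = exp(−0.000484 × 250) = 0.886034
R(load switch) = exp(−0.000114 × 250) = 0.971902
Series (array deployment motor and shunt driver): 0.950041 × 0.886920 = 0.842610
Series (battery charge regulator, power distribution unit, and load switch): 0.868055 × 0.886034 × 0.971902 = 0.747515
Parallel ([0.842610], bus voltage limiter, and [0.747515]): 1 − (1 − 0.842610)(1 − 0.826959)(1 − 0.747515) = 0.9931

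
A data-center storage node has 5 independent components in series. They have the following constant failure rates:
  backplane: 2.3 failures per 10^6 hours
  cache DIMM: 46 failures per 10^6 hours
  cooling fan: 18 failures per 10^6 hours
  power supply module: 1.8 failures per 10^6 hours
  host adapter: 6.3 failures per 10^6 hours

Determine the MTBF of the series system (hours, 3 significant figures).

Series of exponential components: λ_sys = Σ λ_i
λ_sys = 0.0000023 + 0.000046 + 0.000018 + 0.0000018 + 0.0000063 = 7.4400e-05 /h
MTBF = 1 / λ_sys = 13400 h

13400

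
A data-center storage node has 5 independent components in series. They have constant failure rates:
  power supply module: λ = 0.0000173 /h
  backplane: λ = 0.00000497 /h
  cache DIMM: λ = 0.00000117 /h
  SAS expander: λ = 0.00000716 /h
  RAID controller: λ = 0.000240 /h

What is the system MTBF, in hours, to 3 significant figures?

Series of exponential components: λ_sys = Σ λ_i
λ_sys = 0.0000173 + 0.00000497 + 0.00000117 + 0.00000716 + 0.000240 = 2.7060e-04 /h
MTBF = 1 / λ_sys = 3700 h

3700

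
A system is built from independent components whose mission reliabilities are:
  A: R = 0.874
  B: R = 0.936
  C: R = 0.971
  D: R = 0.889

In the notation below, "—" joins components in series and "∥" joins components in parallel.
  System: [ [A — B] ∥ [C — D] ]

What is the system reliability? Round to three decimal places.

0.975

Series (A and B): 0.87400 × 0.93600 = 0.81806
Series (C and D): 0.97100 × 0.88900 = 0.86322
Parallel ([0.81806] and [0.86322]): 1 − (1 − 0.81806)(1 − 0.86322) = 0.975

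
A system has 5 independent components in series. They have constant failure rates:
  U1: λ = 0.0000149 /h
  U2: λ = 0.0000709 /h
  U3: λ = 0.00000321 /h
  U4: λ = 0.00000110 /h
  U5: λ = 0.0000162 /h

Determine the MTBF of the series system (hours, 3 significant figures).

9410

Series of exponential components: λ_sys = Σ λ_i
λ_sys = 0.0000149 + 0.0000709 + 0.00000321 + 0.00000110 + 0.0000162 = 1.0631e-04 /h
MTBF = 1 / λ_sys = 9410 h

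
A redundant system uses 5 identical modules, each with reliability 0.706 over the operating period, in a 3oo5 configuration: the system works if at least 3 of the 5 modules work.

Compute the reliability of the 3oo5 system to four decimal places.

R = Σ_{i=3}^{5} C(5,i) p^i (1−p)^{5−i} with p = 0.706
C(5,3)·0.706^3·0.294^2 = 0.304165
C(5,4)·0.706^4·0.294^1 = 0.365205
C(5,5)·0.706^5·0.294^0 = 0.175398
Sum = 0.8448

0.8448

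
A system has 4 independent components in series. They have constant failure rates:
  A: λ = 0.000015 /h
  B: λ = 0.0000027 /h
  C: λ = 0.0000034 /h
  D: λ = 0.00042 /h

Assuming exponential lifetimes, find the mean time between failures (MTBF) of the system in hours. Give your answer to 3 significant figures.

2270

Series of exponential components: λ_sys = Σ λ_i
λ_sys = 0.000015 + 0.0000027 + 0.0000034 + 0.00042 = 4.4110e-04 /h
MTBF = 1 / λ_sys = 2270 h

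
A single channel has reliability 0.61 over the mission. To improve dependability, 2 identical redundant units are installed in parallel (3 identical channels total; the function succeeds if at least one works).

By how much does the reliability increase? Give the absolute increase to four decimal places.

R_before = 0.61
R_after = 1 − (1 − 0.61)^3 = 0.9407
ΔR = 0.9407 − 0.61 = 0.3307

0.3307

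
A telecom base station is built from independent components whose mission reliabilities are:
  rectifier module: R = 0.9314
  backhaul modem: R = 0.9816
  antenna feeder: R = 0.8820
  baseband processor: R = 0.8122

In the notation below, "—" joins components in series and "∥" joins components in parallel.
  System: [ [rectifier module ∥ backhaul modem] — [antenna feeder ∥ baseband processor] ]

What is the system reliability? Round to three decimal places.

0.977

Parallel (rectifier module and backhaul modem): 1 − (1 − 0.93140)(1 − 0.98160) = 0.99874
Parallel (antenna feeder and baseband processor): 1 − (1 − 0.88200)(1 − 0.81220) = 0.97784
Series ([0.99874] and [0.97784]): 0.99874 × 0.97784 = 0.977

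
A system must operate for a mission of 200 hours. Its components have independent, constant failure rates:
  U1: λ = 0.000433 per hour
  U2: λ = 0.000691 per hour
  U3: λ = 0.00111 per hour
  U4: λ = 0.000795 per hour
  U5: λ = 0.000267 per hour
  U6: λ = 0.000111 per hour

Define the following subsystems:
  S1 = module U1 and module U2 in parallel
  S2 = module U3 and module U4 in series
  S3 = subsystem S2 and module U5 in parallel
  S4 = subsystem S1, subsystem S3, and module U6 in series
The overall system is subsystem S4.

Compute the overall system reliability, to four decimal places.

R(U1) = exp(−0.000433 × 200) = 0.917044
R(U2) = exp(−0.000691 × 200) = 0.870924
R(U3) = exp(−0.00111 × 200) = 0.800915
R(U4) = exp(−0.000795 × 200) = 0.852996
R(U5) = exp(−0.000267 × 200) = 0.948001
R(U6) = exp(−0.000111 × 200) = 0.978045
Parallel (U1 and U2): 1 − (1 − 0.917044)(1 − 0.870924) = 0.989292
Series (U3 and U4): 0.800915 × 0.852996 = 0.683177
Parallel ([0.683177] and U5): 1 − (1 − 0.683177)(1 − 0.948001) = 0.983526
Series ([0.989292], [0.983526], and U6): 0.989292 × 0.983526 × 0.978045 = 0.9516

0.9516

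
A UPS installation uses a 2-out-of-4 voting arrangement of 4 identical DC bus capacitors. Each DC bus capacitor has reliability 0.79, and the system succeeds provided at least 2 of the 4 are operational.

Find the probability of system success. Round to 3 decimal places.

0.969

R = Σ_{i=2}^{4} C(4,i) p^i (1−p)^{4−i} with p = 0.79
C(4,2)·0.79^2·0.21^2 = 0.16514
C(4,3)·0.79^3·0.21^1 = 0.41415
C(4,4)·0.79^4·0.21^0 = 0.38950
Sum = 0.969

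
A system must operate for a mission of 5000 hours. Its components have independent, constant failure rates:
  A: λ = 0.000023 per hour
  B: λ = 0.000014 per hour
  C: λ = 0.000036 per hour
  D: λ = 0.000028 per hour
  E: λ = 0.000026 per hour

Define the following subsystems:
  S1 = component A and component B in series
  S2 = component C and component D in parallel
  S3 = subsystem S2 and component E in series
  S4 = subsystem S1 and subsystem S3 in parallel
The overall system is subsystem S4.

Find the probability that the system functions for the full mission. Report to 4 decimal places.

0.9762

R(A) = exp(−0.000023 × 5000) = 0.891366
R(B) = exp(−0.000014 × 5000) = 0.932394
R(C) = exp(−0.000036 × 5000) = 0.835270
R(D) = exp(−0.000028 × 5000) = 0.869358
R(E) = exp(−0.000026 × 5000) = 0.878095
Series (A and B): 0.891366 × 0.932394 = 0.831104
Parallel (C and D): 1 − (1 − 0.835270)(1 − 0.869358) = 0.978479
Series ([0.978479] and E): 0.978479 × 0.878095 = 0.859198
Parallel ([0.831104] and [0.859198]): 1 − (1 − 0.831104)(1 − 0.859198) = 0.9762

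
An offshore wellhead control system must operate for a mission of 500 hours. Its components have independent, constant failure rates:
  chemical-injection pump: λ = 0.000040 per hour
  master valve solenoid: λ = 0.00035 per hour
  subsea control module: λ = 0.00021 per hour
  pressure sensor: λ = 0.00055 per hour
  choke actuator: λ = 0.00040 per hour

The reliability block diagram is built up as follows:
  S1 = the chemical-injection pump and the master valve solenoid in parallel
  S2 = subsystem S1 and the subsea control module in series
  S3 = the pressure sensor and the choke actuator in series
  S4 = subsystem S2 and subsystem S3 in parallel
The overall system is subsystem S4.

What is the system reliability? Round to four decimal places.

0.9612

R(chemical-injection pump) = exp(−0.000040 × 500) = 0.980199
R(master valve solenoid) = exp(−0.00035 × 500) = 0.839457
R(subsea control module) = exp(−0.00021 × 500) = 0.900325
R(pressure sensor) = exp(−0.00055 × 500) = 0.759572
R(choke actuator) = exp(−0.00040 × 500) = 0.818731
Parallel (chemical-injection pump and master valve solenoid): 1 − (1 − 0.980199)(1 − 0.839457) = 0.996821
Series ([0.996821] and subsea control module): 0.996821 × 0.900325 = 0.897463
Series (pressure sensor and choke actuator): 0.759572 × 0.818731 = 0.621885
Parallel ([0.897463] and [0.621885]): 1 − (1 − 0.897463)(1 − 0.621885) = 0.9612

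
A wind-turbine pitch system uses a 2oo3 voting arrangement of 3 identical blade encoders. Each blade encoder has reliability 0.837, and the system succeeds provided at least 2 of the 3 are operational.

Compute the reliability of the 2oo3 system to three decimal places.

R = Σ_{i=2}^{3} C(3,i) p^i (1−p)^{3−i} with p = 0.837
C(3,2)·0.837^2·0.163^1 = 0.34258
C(3,3)·0.837^3·0.163^0 = 0.58638
Sum = 0.929

0.929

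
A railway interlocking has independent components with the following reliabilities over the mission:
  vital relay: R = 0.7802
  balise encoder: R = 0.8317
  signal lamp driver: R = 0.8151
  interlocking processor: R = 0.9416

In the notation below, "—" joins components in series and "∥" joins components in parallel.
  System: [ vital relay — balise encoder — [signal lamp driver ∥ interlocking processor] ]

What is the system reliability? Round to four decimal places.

0.6419

Parallel (signal lamp driver and interlocking processor): 1 − (1 − 0.815100)(1 − 0.941600) = 0.989202
Series (vital relay, balise encoder, and [0.989202]): 0.780200 × 0.831700 × 0.989202 = 0.6419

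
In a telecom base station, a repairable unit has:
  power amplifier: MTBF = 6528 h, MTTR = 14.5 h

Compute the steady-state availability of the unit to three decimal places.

0.998

A(power amplifier) = MTBF/(MTBF+MTTR) = 6528/(6528+14.5) = 0.998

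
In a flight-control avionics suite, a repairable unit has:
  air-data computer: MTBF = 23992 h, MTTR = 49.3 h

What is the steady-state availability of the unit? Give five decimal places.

0.99795

A(air-data computer) = MTBF/(MTBF+MTTR) = 23992/(23992+49.3) = 0.99795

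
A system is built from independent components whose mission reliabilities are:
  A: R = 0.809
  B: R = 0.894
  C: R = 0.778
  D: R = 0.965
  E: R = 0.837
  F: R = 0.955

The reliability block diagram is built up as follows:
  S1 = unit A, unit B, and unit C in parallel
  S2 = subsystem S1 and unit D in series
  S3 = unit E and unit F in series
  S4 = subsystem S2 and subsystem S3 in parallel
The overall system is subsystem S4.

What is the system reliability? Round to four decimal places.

Parallel (A, B, and C): 1 − (1 − 0.809000)(1 − 0.894000)(1 − 0.778000) = 0.995505
Series ([0.995505] and D): 0.995505 × 0.965000 = 0.960662
Series (E and F): 0.837000 × 0.955000 = 0.799335
Parallel ([0.960662] and [0.799335]): 1 − (1 − 0.960662)(1 − 0.799335) = 0.9921

0.9921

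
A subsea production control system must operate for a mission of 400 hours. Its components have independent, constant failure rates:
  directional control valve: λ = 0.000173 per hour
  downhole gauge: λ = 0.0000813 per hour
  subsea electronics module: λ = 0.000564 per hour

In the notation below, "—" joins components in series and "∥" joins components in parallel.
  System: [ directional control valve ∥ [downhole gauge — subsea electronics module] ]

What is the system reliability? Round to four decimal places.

R(directional control valve) = exp(−0.000173 × 400) = 0.933140
R(downhole gauge) = exp(−0.0000813 × 400) = 0.968003
R(subsea electronics module) = exp(−0.000564 × 400) = 0.798037
Series (downhole gauge and subsea electronics module): 0.968003 × 0.798037 = 0.772502
Parallel (directional control valve and [0.772502]): 1 − (1 − 0.933140)(1 − 0.772502) = 0.9848

0.9848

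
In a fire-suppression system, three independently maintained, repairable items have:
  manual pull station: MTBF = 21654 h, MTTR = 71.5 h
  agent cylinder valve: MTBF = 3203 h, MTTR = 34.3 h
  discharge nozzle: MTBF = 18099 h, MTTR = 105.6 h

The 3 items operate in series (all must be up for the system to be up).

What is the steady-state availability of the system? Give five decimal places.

A(manual pull station) = MTBF/(MTBF+MTTR) = 21654/(21654+71.5) = 0.996709
A(agent cylinder valve) = MTBF/(MTBF+MTTR) = 3203/(3203+34.3) = 0.989405
A(discharge nozzle) = MTBF/(MTBF+MTTR) = 18099/(18099+105.6) = 0.994199
Series availability: 0.996709 × 0.989405 × 0.994199 = 0.98043

0.98043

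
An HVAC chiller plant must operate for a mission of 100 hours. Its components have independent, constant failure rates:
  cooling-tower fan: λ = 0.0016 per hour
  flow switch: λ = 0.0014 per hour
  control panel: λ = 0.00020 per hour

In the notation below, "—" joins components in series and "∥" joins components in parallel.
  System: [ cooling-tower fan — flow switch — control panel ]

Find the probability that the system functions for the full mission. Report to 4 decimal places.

R(cooling-tower fan) = exp(−0.0016 × 100) = 0.852144
R(flow switch) = exp(−0.0014 × 100) = 0.869358
R(control panel) = exp(−0.00020 × 100) = 0.980199
Series (cooling-tower fan, flow switch, and control panel): 0.852144 × 0.869358 × 0.980199 = 0.7261

0.7261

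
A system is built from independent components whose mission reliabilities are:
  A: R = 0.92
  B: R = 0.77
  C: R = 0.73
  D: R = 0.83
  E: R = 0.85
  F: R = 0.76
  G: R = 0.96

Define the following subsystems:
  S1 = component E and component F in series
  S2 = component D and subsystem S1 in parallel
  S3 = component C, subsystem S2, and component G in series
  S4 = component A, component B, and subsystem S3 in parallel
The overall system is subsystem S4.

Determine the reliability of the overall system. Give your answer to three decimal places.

Series (E and F): 0.85000 × 0.76000 = 0.64600
Parallel (D and [0.64600]): 1 − (1 − 0.83000)(1 − 0.64600) = 0.93982
Series (C, [0.93982], and G): 0.73000 × 0.93982 × 0.96000 = 0.65863
Parallel (A, B, and [0.65863]): 1 − (1 − 0.92000)(1 − 0.77000)(1 − 0.65863) = 0.994

0.994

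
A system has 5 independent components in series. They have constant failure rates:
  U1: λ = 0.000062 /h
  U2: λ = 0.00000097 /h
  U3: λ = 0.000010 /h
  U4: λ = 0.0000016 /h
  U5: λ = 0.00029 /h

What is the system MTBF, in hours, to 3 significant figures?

2740

Series of exponential components: λ_sys = Σ λ_i
λ_sys = 0.000062 + 0.00000097 + 0.000010 + 0.0000016 + 0.00029 = 3.6457e-04 /h
MTBF = 1 / λ_sys = 2740 h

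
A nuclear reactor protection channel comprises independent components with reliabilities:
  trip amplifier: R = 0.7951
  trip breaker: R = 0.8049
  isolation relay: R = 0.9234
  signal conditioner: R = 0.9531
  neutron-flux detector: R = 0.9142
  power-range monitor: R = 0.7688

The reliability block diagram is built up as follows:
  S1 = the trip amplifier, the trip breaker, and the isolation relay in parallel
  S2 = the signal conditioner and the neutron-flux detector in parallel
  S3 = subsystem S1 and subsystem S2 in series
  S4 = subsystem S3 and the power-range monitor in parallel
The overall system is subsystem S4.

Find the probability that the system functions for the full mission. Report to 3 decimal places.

Parallel (trip amplifier, trip breaker, and isolation relay): 1 − (1 − 0.79510)(1 − 0.80490)(1 − 0.92340) = 0.99694
Parallel (signal conditioner and neutron-flux detector): 1 − (1 − 0.95310)(1 − 0.91420) = 0.99598
Series ([0.99694] and [0.99598]): 0.99694 × 0.99598 = 0.99293
Parallel ([0.99293] and power-range monitor): 1 − (1 − 0.99293)(1 − 0.76880) = 0.998

0.998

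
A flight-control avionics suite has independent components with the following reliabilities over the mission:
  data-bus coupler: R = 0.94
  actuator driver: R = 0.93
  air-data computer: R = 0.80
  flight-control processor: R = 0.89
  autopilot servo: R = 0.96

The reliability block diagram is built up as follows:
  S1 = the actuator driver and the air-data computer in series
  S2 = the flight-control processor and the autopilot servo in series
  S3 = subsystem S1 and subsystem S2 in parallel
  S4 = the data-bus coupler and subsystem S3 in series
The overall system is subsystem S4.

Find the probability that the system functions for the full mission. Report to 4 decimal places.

Series (actuator driver and air-data computer): 0.930000 × 0.800000 = 0.744000
Series (flight-control processor and autopilot servo): 0.890000 × 0.960000 = 0.854400
Parallel ([0.744000] and [0.854400]): 1 − (1 − 0.744000)(1 − 0.854400) = 0.962726
Series (data-bus coupler and [0.962726]): 0.940000 × 0.962726 = 0.9050

0.9050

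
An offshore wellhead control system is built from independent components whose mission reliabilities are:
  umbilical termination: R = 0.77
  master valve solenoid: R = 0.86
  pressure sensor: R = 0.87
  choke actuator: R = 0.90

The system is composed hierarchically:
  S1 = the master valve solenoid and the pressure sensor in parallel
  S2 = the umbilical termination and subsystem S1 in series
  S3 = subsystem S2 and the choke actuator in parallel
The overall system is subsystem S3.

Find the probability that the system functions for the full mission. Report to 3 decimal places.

Parallel (master valve solenoid and pressure sensor): 1 − (1 − 0.86000)(1 − 0.87000) = 0.98180
Series (umbilical termination and [0.98180]): 0.77000 × 0.98180 = 0.75599
Parallel ([0.75599] and choke actuator): 1 − (1 − 0.75599)(1 − 0.90000) = 0.976

0.976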